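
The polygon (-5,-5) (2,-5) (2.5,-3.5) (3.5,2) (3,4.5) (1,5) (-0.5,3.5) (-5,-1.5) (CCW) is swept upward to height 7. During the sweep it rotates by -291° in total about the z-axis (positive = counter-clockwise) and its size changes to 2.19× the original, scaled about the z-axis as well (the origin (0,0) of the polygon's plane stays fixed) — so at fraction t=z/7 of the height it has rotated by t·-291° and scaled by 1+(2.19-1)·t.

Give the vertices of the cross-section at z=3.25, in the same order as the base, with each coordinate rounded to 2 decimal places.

t = z/height = 3.25/7 = 0.464286
s = 1 + (scale-1)·z/height = 1 + (2.19-1)·3.25/7 = 1.552500
θ = twist·z/height = -291°·3.25/7 = -135.1071° = -2.358064 rad
cos θ = -0.708428, sin θ = -0.705783 (intermediates below are computed at full precision and shown rounded to 5 d.p.)
v1: (-5,-5) → rotate → (0.01322,7.07106) → ×s → (0.02053,10.97781) → (0.02,10.98)
v2: (2,-5) → rotate → (-4.94577,2.13057) → ×s → (-7.67831,3.30771) → (-7.68,3.31)
v3: (2.5,-3.5) → rotate → (-4.24131,0.71504) → ×s → (-6.58464,1.11010) → (-6.58,1.11)
v4: (3.5,2) → rotate → (-1.06793,-3.88710) → ×s → (-1.65796,-6.03472) → (-1.66,-6.03)
v5: (3,4.5) → rotate → (1.05074,-5.30528) → ×s → (1.63128,-8.23644) → (1.63,-8.24)
v6: (1,5) → rotate → (2.82049,-4.24792) → ×s → (4.37881,-6.59490) → (4.38,-6.59)
v7: (-0.5,3.5) → rotate → (2.82446,-2.12661) → ×s → (4.38497,-3.30156) → (4.38,-3.30)
v8: (-5,-1.5) → rotate → (2.48346,4.59156) → ×s → (3.85558,7.12839) → (3.86,7.13)

Cross-section at z=3.25: (0.02,10.98) (-7.68,3.31) (-6.58,1.11) (-1.66,-6.03) (1.63,-8.24) (4.38,-6.59) (4.38,-3.30) (3.86,7.13)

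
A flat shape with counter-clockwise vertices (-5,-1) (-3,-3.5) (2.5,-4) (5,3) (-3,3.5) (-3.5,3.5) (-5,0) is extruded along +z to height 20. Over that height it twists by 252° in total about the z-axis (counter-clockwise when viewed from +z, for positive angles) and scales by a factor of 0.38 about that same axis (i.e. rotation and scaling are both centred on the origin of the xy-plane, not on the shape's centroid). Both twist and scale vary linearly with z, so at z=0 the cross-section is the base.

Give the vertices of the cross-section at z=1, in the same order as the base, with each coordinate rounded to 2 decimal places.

t = z/height = 1/20 = 0.05
s = 1 + (scale-1)·z/height = 1 + (0.38-1)·1/20 = 0.969000
θ = twist·z/height = 252°·1/20 = 12.6000° = 0.219911 rad
cos θ = 0.975917, sin θ = 0.218143 (intermediates below are computed at full precision and shown rounded to 5 d.p.)
v1: (-5,-1) → rotate → (-4.66144,-2.06663) → ×s → (-4.51694,-2.00257) → (-4.52,-2.00)
v2: (-3,-3.5) → rotate → (-2.16425,-4.07014) → ×s → (-2.09716,-3.94396) → (-2.10,-3.94)
v3: (2.5,-4) → rotate → (3.31236,-3.35831) → ×s → (3.20968,-3.25420) → (3.21,-3.25)
v4: (5,3) → rotate → (4.22515,4.01847) → ×s → (4.09417,3.89389) → (4.09,3.89)
v5: (-3,3.5) → rotate → (-3.69125,2.76128) → ×s → (-3.57682,2.67568) → (-3.58,2.68)
v6: (-3.5,3.5) → rotate → (-4.17921,2.65221) → ×s → (-4.04965,2.56999) → (-4.05,2.57)
v7: (-5,0) → rotate → (-4.87958,-1.09072) → ×s → (-4.72832,-1.05690) → (-4.73,-1.06)

Cross-section at z=1: (-4.52,-2.00) (-2.10,-3.94) (3.21,-3.25) (4.09,3.89) (-3.58,2.68) (-4.05,2.57) (-4.73,-1.06)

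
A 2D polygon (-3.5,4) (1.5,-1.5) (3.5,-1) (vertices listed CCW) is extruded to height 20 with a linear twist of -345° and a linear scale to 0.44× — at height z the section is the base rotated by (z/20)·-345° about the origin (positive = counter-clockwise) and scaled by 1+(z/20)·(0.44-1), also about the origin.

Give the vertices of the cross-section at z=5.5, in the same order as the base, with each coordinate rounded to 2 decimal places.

t = z/height = 5.5/20 = 0.275
s = 1 + (scale-1)·z/height = 1 + (0.44-1)·5.5/20 = 0.846000
θ = twist·z/height = -345°·5.5/20 = -94.8750° = -1.655881 rad
cos θ = -0.084982, sin θ = -0.996382 (intermediates below are computed at full precision and shown rounded to 5 d.p.)
v1: (-3.5,4) → rotate → (4.28297,3.14741) → ×s → (3.62339,2.66271) → (3.62,2.66)
v2: (1.5,-1.5) → rotate → (-1.62205,-1.36710) → ×s → (-1.37225,-1.15657) → (-1.37,-1.16)
v3: (3.5,-1) → rotate → (-1.29382,-3.40236) → ×s → (-1.09457,-2.87839) → (-1.09,-2.88)

Cross-section at z=5.5: (3.62,2.66) (-1.37,-1.16) (-1.09,-2.88)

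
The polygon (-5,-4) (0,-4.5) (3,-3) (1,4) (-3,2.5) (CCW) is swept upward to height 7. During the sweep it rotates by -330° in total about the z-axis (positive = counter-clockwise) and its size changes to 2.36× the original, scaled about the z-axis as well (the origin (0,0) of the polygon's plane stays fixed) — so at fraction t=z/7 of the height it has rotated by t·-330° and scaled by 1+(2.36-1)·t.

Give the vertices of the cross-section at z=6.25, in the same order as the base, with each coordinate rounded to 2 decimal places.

t = z/height = 6.25/7 = 0.892857
s = 1 + (scale-1)·z/height = 1 + (2.36-1)·6.25/7 = 2.214286
θ = twist·z/height = -330°·6.25/7 = -294.6429° = -5.142488 rad
cos θ = 0.416961, sin θ = 0.908924 (intermediates below are computed at full precision and shown rounded to 5 d.p.)
v1: (-5,-4) → rotate → (1.55089,-6.21247) → ×s → (3.43412,-13.75617) → (3.43,-13.76)
v2: (0,-4.5) → rotate → (4.09016,-1.87632) → ×s → (9.05678,-4.15472) → (9.06,-4.15)
v3: (3,-3) → rotate → (3.97766,1.47589) → ×s → (8.80767,3.26804) → (8.81,3.27)
v4: (1,4) → rotate → (-3.21874,2.57677) → ×s → (-7.12720,5.70570) → (-7.13,5.71)
v5: (-3,2.5) → rotate → (-3.52319,-1.68437) → ×s → (-7.80136,-3.72968) → (-7.80,-3.73)

Cross-section at z=6.25: (3.43,-13.76) (9.06,-4.15) (8.81,3.27) (-7.13,5.71) (-7.80,-3.73)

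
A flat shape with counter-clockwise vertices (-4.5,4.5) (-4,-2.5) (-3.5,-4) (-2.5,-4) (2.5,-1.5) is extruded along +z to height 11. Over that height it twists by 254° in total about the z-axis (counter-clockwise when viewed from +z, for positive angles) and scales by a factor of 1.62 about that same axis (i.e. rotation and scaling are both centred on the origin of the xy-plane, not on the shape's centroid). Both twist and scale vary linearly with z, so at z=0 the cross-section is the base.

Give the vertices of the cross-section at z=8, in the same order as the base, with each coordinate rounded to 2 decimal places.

Cross-section at z=8: (7.04,-5.97) (5.48,4.09) (4.58,6.20) (3.14,6.08) (-3.79,1.87)

t = z/height = 8/11 = 0.727273
s = 1 + (scale-1)·z/height = 1 + (1.62-1)·8/11 = 1.450909
θ = twist·z/height = 254°·8/11 = 184.7273° = 3.224099 rad
cos θ = -0.996598, sin θ = -0.082413 (intermediates below are computed at full precision and shown rounded to 5 d.p.)
v1: (-4.5,4.5) → rotate → (4.85555,-4.11383) → ×s → (7.04496,-5.96880) → (7.04,-5.97)
v2: (-4,-2.5) → rotate → (3.78036,2.82115) → ×s → (5.48496,4.09323) → (5.48,4.09)
v3: (-3.5,-4) → rotate → (3.15844,4.27484) → ×s → (4.58261,6.20240) → (4.58,6.20)
v4: (-2.5,-4) → rotate → (2.16184,4.19243) → ×s → (3.13664,6.08283) → (3.14,6.08)
v5: (2.5,-1.5) → rotate → (-2.61512,1.28887) → ×s → (-3.79429,1.87003) → (-3.79,1.87)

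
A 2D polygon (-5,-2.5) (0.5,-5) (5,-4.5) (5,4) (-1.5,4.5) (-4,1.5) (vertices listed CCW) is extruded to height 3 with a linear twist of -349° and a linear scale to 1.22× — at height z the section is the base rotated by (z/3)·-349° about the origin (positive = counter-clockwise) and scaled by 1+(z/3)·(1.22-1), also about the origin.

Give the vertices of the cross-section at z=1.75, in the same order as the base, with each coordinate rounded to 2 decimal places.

Cross-section at z=1.75: (6.30,0.33) (1.74,5.40) (-3.14,6.91) (-6.98,-1.88) (-0.48,-5.33) (3.46,-3.36)

t = z/height = 1.75/3 = 0.583333
s = 1 + (scale-1)·z/height = 1 + (1.22-1)·1.75/3 = 1.128333
θ = twist·z/height = -349°·1.75/3 = -203.5833° = -3.553199 rad
cos θ = -0.916479, sin θ = 0.400082 (intermediates below are computed at full precision and shown rounded to 5 d.p.)
v1: (-5,-2.5) → rotate → (5.58260,0.29079) → ×s → (6.29904,0.32810) → (6.30,0.33)
v2: (0.5,-5) → rotate → (1.54217,4.78244) → ×s → (1.74008,5.39618) → (1.74,5.40)
v3: (5,-4.5) → rotate → (-2.78202,6.12457) → ×s → (-3.13905,6.91055) → (-3.14,6.91)
v4: (5,4) → rotate → (-6.18273,-1.66550) → ×s → (-6.97618,-1.87924) → (-6.98,-1.88)
v5: (-1.5,4.5) → rotate → (-0.42565,-4.72428) → ×s → (-0.48028,-5.33056) → (-0.48,-5.33)
v6: (-4,1.5) → rotate → (3.06579,-2.97505) → ×s → (3.45924,-3.35685) → (3.46,-3.36)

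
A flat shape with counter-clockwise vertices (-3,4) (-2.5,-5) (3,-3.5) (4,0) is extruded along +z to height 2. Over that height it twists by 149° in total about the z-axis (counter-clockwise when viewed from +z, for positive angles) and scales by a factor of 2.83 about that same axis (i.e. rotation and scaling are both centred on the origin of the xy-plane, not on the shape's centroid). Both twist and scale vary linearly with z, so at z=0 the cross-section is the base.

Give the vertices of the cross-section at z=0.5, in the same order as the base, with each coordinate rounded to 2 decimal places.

t = z/height = 0.5/2 = 0.25
s = 1 + (scale-1)·z/height = 1 + (2.83-1)·0.5/2 = 1.457500
θ = twist·z/height = 149°·0.5/2 = 37.2500° = 0.650135 rad
cos θ = 0.796002, sin θ = 0.605294 (intermediates below are computed at full precision and shown rounded to 5 d.p.)
v1: (-3,4) → rotate → (-4.80918,1.36813) → ×s → (-7.00938,1.99404) → (-7.01,1.99)
v2: (-2.5,-5) → rotate → (1.03646,-5.49324) → ×s → (1.51065,-8.00640) → (1.51,-8.01)
v3: (3,-3.5) → rotate → (4.50653,-0.97013) → ×s → (6.56827,-1.41396) → (6.57,-1.41)
v4: (4,0) → rotate → (3.18401,2.42118) → ×s → (4.64069,3.52886) → (4.64,3.53)

Cross-section at z=0.5: (-7.01,1.99) (1.51,-8.01) (6.57,-1.41) (4.64,3.53)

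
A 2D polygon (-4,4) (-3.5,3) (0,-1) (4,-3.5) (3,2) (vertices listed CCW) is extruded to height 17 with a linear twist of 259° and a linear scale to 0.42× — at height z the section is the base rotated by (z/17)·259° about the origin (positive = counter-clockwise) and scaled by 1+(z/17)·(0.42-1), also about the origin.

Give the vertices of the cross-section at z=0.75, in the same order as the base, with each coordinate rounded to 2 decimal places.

t = z/height = 0.75/17 = 0.0441176
s = 1 + (scale-1)·z/height = 1 + (0.42-1)·0.75/17 = 0.974412
θ = twist·z/height = 259°·0.75/17 = 11.4265° = 0.199430 rad
cos θ = 0.980180, sin θ = 0.198110 (intermediates below are computed at full precision and shown rounded to 5 d.p.)
v1: (-4,4) → rotate → (-4.71316,3.12828) → ×s → (-4.59256,3.04823) → (-4.59,3.05)
v2: (-3.5,3) → rotate → (-4.02496,2.24715) → ×s → (-3.92197,2.18965) → (-3.92,2.19)
v3: (0,-1) → rotate → (0.19811,-0.98018) → ×s → (0.19304,-0.95510) → (0.19,-0.96)
v4: (4,-3.5) → rotate → (4.61410,-2.63819) → ×s → (4.49604,-2.57068) → (4.50,-2.57)
v5: (3,2) → rotate → (2.54432,2.55469) → ×s → (2.47921,2.48932) → (2.48,2.49)

Cross-section at z=0.75: (-4.59,3.05) (-3.92,2.19) (0.19,-0.96) (4.50,-2.57) (2.48,2.49)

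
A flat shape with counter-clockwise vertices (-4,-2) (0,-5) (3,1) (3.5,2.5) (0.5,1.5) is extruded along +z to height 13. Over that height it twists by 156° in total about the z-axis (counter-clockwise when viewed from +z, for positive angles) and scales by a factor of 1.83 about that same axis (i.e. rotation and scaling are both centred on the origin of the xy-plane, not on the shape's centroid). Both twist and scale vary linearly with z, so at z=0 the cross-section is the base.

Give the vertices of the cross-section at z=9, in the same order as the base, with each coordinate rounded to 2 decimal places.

t = z/height = 9/13 = 0.692308
s = 1 + (scale-1)·z/height = 1 + (1.83-1)·9/13 = 1.574615
θ = twist·z/height = 156°·9/13 = 108.0000° = 1.884956 rad
cos θ = -0.309017, sin θ = 0.951057 (intermediates below are computed at full precision and shown rounded to 5 d.p.)
v1: (-4,-2) → rotate → (3.13818,-3.18619) → ×s → (4.94143,-5.01703) → (4.94,-5.02)
v2: (0,-5) → rotate → (4.75528,1.54508) → ×s → (7.48774,2.43291) → (7.49,2.43)
v3: (3,1) → rotate → (-1.87811,2.54415) → ×s → (-2.95730,4.00606) → (-2.96,4.01)
v4: (3.5,2.5) → rotate → (-3.45920,2.55616) → ×s → (-5.44691,4.02496) → (-5.45,4.02)
v5: (0.5,1.5) → rotate → (-1.58109,0.01200) → ×s → (-2.48961,0.01890) → (-2.49,0.02)

Cross-section at z=9: (4.94,-5.02) (7.49,2.43) (-2.96,4.01) (-5.45,4.02) (-2.49,0.02)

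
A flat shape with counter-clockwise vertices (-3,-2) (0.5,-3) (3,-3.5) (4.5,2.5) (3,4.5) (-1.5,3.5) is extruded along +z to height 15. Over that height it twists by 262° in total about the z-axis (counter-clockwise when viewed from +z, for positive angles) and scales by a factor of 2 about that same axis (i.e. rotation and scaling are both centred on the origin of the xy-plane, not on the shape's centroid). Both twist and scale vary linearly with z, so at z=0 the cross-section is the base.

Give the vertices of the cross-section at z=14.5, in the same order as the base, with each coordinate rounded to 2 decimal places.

Cross-section at z=14.5: (-2.07,6.78) (-5.93,0.76) (-8.29,-3.67) (2.16,-9.89) (6.78,-8.20) (7.44,0.84)

t = z/height = 14.5/15 = 0.966667
s = 1 + (scale-1)·z/height = 1 + (2-1)·14.5/15 = 1.966667
θ = twist·z/height = 262°·14.5/15 = 253.2667° = 4.420337 rad
cos θ = -0.287918, sin θ = -0.957655 (intermediates below are computed at full precision and shown rounded to 5 d.p.)
v1: (-3,-2) → rotate → (-1.05156,3.44880) → ×s → (-2.06806,6.78264) → (-2.07,6.78)
v2: (0.5,-3) → rotate → (-3.01692,0.38493) → ×s → (-5.93328,0.75702) → (-5.93,0.76)
v3: (3,-3.5) → rotate → (-4.21555,-1.86525) → ×s → (-8.29057,-3.66833) → (-8.29,-3.67)
v4: (4.5,2.5) → rotate → (1.09851,-5.02924) → ×s → (2.16040,-9.89084) → (2.16,-9.89)
v5: (3,4.5) → rotate → (3.44570,-4.16860) → ×s → (6.77653,-8.19824) → (6.78,-8.20)
v6: (-1.5,3.5) → rotate → (3.78367,0.42877) → ×s → (7.44122,0.84325) → (7.44,0.84)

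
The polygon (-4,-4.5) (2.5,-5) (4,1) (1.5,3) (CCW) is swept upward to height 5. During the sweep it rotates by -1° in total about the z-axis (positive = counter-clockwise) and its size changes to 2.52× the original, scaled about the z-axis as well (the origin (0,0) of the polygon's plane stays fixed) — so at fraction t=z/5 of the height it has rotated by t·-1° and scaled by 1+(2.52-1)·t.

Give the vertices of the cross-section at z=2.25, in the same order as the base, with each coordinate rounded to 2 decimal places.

Cross-section at z=2.25: (-6.80,-7.52) (4.14,-8.45) (6.75,1.63) (2.57,5.03)

t = z/height = 2.25/5 = 0.45
s = 1 + (scale-1)·z/height = 1 + (2.52-1)·2.25/5 = 1.684000
θ = twist·z/height = -1°·2.25/5 = -0.4500° = -0.007854 rad
cos θ = 0.999969, sin θ = -0.007854 (intermediates below are computed at full precision and shown rounded to 5 d.p.)
v1: (-4,-4.5) → rotate → (-4.03522,-4.46845) → ×s → (-6.79531,-7.52486) → (-6.80,-7.52)
v2: (2.5,-5) → rotate → (2.46065,-5.01948) → ×s → (4.14374,-8.45281) → (4.14,-8.45)
v3: (4,1) → rotate → (4.00773,0.96855) → ×s → (6.74902,1.63104) → (6.75,1.63)
v4: (1.5,3) → rotate → (1.52352,2.98813) → ×s → (2.56560,5.03201) → (2.57,5.03)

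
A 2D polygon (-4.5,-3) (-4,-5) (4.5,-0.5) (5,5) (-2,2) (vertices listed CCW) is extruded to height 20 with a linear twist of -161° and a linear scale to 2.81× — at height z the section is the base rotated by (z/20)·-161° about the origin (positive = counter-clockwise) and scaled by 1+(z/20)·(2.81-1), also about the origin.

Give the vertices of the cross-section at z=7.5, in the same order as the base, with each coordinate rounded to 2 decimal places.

t = z/height = 7.5/20 = 0.375
s = 1 + (scale-1)·z/height = 1 + (2.81-1)·7.5/20 = 1.678750
θ = twist·z/height = -161°·7.5/20 = -60.3750° = -1.053743 rad
cos θ = 0.494321, sin θ = -0.869279 (intermediates below are computed at full precision and shown rounded to 5 d.p.)
v1: (-4.5,-3) → rotate → (-4.83228,2.42879) → ×s → (-8.11220,4.07734) → (-8.11,4.08)
v2: (-4,-5) → rotate → (-6.32368,1.00551) → ×s → (-10.61588,1.68800) → (-10.62,1.69)
v3: (4.5,-0.5) → rotate → (1.78981,-4.15892) → ×s → (3.00464,-6.98178) → (3.00,-6.98)
v4: (5,5) → rotate → (6.81800,-1.87479) → ×s → (11.44572,-3.14730) → (11.45,-3.15)
v5: (-2,2) → rotate → (0.74992,2.72720) → ×s → (1.25892,4.57829) → (1.26,4.58)

Cross-section at z=7.5: (-8.11,4.08) (-10.62,1.69) (3.00,-6.98) (11.45,-3.15) (1.26,4.58)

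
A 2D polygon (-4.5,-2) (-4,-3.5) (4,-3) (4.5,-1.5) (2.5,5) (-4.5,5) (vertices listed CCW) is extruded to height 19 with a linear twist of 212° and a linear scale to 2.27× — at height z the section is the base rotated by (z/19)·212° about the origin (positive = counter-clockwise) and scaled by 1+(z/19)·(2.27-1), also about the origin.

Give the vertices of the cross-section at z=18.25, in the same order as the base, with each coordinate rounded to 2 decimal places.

Cross-section at z=18.25: (7.37,8.07) (5.02,10.68) (-10.80,2.54) (-10.49,-0.95) (-0.64,-12.39) (13.60,-6.16)

t = z/height = 18.25/19 = 0.960526
s = 1 + (scale-1)·z/height = 1 + (2.27-1)·18.25/19 = 2.219868
θ = twist·z/height = 212°·18.25/19 = 203.6316° = 3.554042 rad
cos θ = -0.916142, sin θ = -0.400854 (intermediates below are computed at full precision and shown rounded to 5 d.p.)
v1: (-4.5,-2) → rotate → (3.32093,3.63613) → ×s → (7.37203,8.07172) → (7.37,8.07)
v2: (-4,-3.5) → rotate → (2.26158,4.80991) → ×s → (5.02041,10.67737) → (5.02,10.68)
v3: (4,-3) → rotate → (-4.86713,1.14501) → ×s → (-10.80439,2.54177) → (-10.80,2.54)
v4: (4.5,-1.5) → rotate → (-4.72392,-0.42963) → ×s → (-10.48648,-0.95372) → (-10.49,-0.95)
v5: (2.5,5) → rotate → (-0.28608,-5.58284) → ×s → (-0.63507,-12.39318) → (-0.64,-12.39)
v6: (-4.5,5) → rotate → (6.12691,-2.77687) → ×s → (13.60093,-6.16428) → (13.60,-6.16)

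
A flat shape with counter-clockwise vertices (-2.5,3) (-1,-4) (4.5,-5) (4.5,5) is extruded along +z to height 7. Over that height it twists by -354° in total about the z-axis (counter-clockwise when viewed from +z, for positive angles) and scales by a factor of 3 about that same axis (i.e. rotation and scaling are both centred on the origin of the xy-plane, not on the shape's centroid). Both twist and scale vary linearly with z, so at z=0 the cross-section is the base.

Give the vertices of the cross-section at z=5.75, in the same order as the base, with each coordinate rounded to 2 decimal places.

Cross-section at z=5.75: (-9.76,-3.36) (8.95,-6.22) (16.57,6.43) (-8.13,15.81)

t = z/height = 5.75/7 = 0.821429
s = 1 + (scale-1)·z/height = 1 + (3-1)·5.75/7 = 2.642857
θ = twist·z/height = -354°·5.75/7 = -290.7857° = -5.075168 rad
cos θ = 0.354874, sin θ = 0.934914 (intermediates below are computed at full precision and shown rounded to 5 d.p.)
v1: (-2.5,3) → rotate → (-3.69193,-1.27266) → ×s → (-9.75724,-3.36347) → (-9.76,-3.36)
v2: (-1,-4) → rotate → (3.38478,-2.35441) → ×s → (8.94550,-6.22237) → (8.95,-6.22)
v3: (4.5,-5) → rotate → (6.27150,2.43274) → ×s → (16.57469,6.42940) → (16.57,6.43)
v4: (4.5,5) → rotate → (-3.07764,5.98148) → ×s → (-8.13376,15.80821) → (-8.13,15.81)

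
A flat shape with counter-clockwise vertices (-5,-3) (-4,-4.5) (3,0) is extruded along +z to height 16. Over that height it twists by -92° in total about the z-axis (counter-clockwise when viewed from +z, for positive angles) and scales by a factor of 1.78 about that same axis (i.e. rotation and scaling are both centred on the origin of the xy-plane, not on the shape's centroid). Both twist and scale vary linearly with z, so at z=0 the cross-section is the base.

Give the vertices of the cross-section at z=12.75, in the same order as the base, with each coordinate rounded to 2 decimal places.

t = z/height = 12.75/16 = 0.796875
s = 1 + (scale-1)·z/height = 1 + (1.78-1)·12.75/16 = 1.621563
θ = twist·z/height = -92°·12.75/16 = -73.3125° = -1.279545 rad
cos θ = 0.287152, sin θ = -0.957885 (intermediates below are computed at full precision and shown rounded to 5 d.p.)
v1: (-5,-3) → rotate → (-4.30941,3.92797) → ×s → (-6.98798,6.36945) → (-6.99,6.37)
v2: (-4,-4.5) → rotate → (-5.45909,2.53936) → ×s → (-8.85225,4.11773) → (-8.85,4.12)
v3: (3,0) → rotate → (0.86145,-2.87366) → ×s → (1.39690,-4.65981) → (1.40,-4.66)

Cross-section at z=12.75: (-6.99,6.37) (-8.85,4.12) (1.40,-4.66)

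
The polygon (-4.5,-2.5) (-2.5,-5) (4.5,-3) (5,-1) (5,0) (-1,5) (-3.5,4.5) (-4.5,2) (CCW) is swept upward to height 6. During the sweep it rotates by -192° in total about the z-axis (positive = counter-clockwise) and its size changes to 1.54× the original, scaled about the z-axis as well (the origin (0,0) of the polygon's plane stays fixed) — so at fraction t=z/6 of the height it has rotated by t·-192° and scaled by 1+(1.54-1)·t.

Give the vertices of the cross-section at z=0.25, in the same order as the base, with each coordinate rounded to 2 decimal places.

t = z/height = 0.25/6 = 0.0416667
s = 1 + (scale-1)·z/height = 1 + (1.54-1)·0.25/6 = 1.022500
θ = twist·z/height = -192°·0.25/6 = -8.0000° = -0.139626 rad
cos θ = 0.990268, sin θ = -0.139173 (intermediates below are computed at full precision and shown rounded to 5 d.p.)
v1: (-4.5,-2.5) → rotate → (-4.80414,-1.84939) → ×s → (-4.91223,-1.89100) → (-4.91,-1.89)
v2: (-2.5,-5) → rotate → (-3.17154,-4.60341) → ×s → (-3.24290,-4.70698) → (-3.24,-4.71)
v3: (4.5,-3) → rotate → (4.03869,-3.59708) → ×s → (4.12956,-3.67802) → (4.13,-3.68)
v4: (5,-1) → rotate → (4.81217,-1.68613) → ×s → (4.92044,-1.72407) → (4.92,-1.72)
v5: (5,0) → rotate → (4.95134,-0.69587) → ×s → (5.06275,-0.71152) → (5.06,-0.71)
v6: (-1,5) → rotate → (-0.29440,5.09051) → ×s → (-0.30103,5.20505) → (-0.30,5.21)
v7: (-3.5,4.5) → rotate → (-2.83966,4.94331) → ×s → (-2.90355,5.05454) → (-2.90,5.05)
v8: (-4.5,2) → rotate → (-4.17786,2.60682) → ×s → (-4.27186,2.66547) → (-4.27,2.67)

Cross-section at z=0.25: (-4.91,-1.89) (-3.24,-4.71) (4.13,-3.68) (4.92,-1.72) (5.06,-0.71) (-0.30,5.21) (-2.90,5.05) (-4.27,2.67)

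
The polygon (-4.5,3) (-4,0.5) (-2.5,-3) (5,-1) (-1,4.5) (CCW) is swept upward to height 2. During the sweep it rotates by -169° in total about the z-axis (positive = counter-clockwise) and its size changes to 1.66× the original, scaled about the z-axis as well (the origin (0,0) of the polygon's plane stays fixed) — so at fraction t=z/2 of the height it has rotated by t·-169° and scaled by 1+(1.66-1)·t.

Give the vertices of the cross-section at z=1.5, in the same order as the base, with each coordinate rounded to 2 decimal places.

Cross-section at z=1.5: (7.62,2.71) (4.18,4.34) (-1.36,5.68) (-5.67,-5.09) (6.28,-2.83)

t = z/height = 1.5/2 = 0.75
s = 1 + (scale-1)·z/height = 1 + (1.66-1)·1.5/2 = 1.495000
θ = twist·z/height = -169°·1.5/2 = -126.7500° = -2.212205 rad
cos θ = -0.598325, sin θ = -0.801254 (intermediates below are computed at full precision and shown rounded to 5 d.p.)
v1: (-4.5,3) → rotate → (5.09622,1.81067) → ×s → (7.61885,2.70695) → (7.62,2.71)
v2: (-4,0.5) → rotate → (2.79393,2.90585) → ×s → (4.17692,4.34425) → (4.18,4.34)
v3: (-2.5,-3) → rotate → (-0.90795,3.79811) → ×s → (-1.35739,5.67817) → (-1.36,5.68)
v4: (5,-1) → rotate → (-3.79288,-3.40794) → ×s → (-5.67035,-5.09488) → (-5.67,-5.09)
v5: (-1,4.5) → rotate → (4.20397,-1.89121) → ×s → (6.28493,-2.82735) → (6.28,-2.83)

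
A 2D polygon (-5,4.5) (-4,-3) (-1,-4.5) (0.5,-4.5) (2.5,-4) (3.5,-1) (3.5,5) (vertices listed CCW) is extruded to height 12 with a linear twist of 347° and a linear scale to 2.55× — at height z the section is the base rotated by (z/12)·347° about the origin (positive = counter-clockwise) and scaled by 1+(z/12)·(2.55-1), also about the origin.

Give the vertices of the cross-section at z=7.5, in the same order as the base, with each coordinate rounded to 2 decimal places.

t = z/height = 7.5/12 = 0.625
s = 1 + (scale-1)·z/height = 1 + (2.55-1)·7.5/12 = 1.968750
θ = twist·z/height = 347°·7.5/12 = 216.8750° = 3.785183 rad
cos θ = -0.799947, sin θ = -0.600071 (intermediates below are computed at full precision and shown rounded to 5 d.p.)
v1: (-5,4.5) → rotate → (6.70005,-0.59940) → ×s → (13.19073,-1.18008) → (13.19,-1.18)
v2: (-4,-3) → rotate → (1.39957,4.80012) → ×s → (2.75541,9.45025) → (2.76,9.45)
v3: (-1,-4.5) → rotate → (-1.90037,4.19983) → ×s → (-3.74136,8.26842) → (-3.74,8.27)
v4: (0.5,-4.5) → rotate → (-3.10029,3.29972) → ×s → (-6.10370,6.49633) → (-6.10,6.50)
v5: (2.5,-4) → rotate → (-4.40015,1.69961) → ×s → (-8.66280,3.34610) → (-8.66,3.35)
v6: (3.5,-1) → rotate → (-3.39988,-1.30030) → ×s → (-6.69352,-2.55997) → (-6.69,-2.56)
v7: (3.5,5) → rotate → (0.20054,-6.09998) → ×s → (0.39482,-12.00934) → (0.39,-12.01)

Cross-section at z=7.5: (13.19,-1.18) (2.76,9.45) (-3.74,8.27) (-6.10,6.50) (-8.66,3.35) (-6.69,-2.56) (0.39,-12.01)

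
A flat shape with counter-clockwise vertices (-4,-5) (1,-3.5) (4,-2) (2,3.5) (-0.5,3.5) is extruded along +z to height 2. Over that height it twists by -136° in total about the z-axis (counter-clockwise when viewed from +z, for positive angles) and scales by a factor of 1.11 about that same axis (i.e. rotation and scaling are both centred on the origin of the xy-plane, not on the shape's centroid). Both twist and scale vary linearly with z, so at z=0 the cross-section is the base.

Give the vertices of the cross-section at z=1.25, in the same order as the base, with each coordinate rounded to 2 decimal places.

t = z/height = 1.25/2 = 0.625
s = 1 + (scale-1)·z/height = 1 + (1.11-1)·1.25/2 = 1.068750
θ = twist·z/height = -136°·1.25/2 = -85.0000° = -1.483530 rad
cos θ = 0.087156, sin θ = -0.996195 (intermediates below are computed at full precision and shown rounded to 5 d.p.)
v1: (-4,-5) → rotate → (-5.32960,3.54900) → ×s → (-5.69601,3.79299) → (-5.70,3.79)
v2: (1,-3.5) → rotate → (-3.39953,-1.30124) → ×s → (-3.63324,-1.39070) → (-3.63,-1.39)
v3: (4,-2) → rotate → (-1.64377,-4.15909) → ×s → (-1.75678,-4.44503) → (-1.76,-4.45)
v4: (2,3.5) → rotate → (3.66099,-1.68734) → ×s → (3.91269,-1.80335) → (3.91,-1.80)
v5: (-0.5,3.5) → rotate → (3.44310,0.80314) → ×s → (3.67982,0.85836) → (3.68,0.86)

Cross-section at z=1.25: (-5.70,3.79) (-3.63,-1.39) (-1.76,-4.45) (3.91,-1.80) (3.68,0.86)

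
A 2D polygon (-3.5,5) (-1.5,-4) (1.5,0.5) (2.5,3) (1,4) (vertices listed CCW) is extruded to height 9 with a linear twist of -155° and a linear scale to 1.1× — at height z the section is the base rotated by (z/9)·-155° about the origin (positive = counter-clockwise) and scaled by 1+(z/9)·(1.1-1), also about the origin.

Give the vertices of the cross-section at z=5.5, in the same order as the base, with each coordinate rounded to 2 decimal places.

t = z/height = 5.5/9 = 0.611111
s = 1 + (scale-1)·z/height = 1 + (1.1-1)·5.5/9 = 1.061111
θ = twist·z/height = -155°·5.5/9 = -94.7222° = -1.653215 rad
cos θ = -0.082325, sin θ = -0.996606 (intermediates below are computed at full precision and shown rounded to 5 d.p.)
v1: (-3.5,5) → rotate → (5.27117,3.07649) → ×s → (5.59329,3.26450) → (5.59,3.26)
v2: (-1.5,-4) → rotate → (-3.86293,1.82421) → ×s → (-4.09900,1.93569) → (-4.10,1.94)
v3: (1.5,0.5) → rotate → (0.37482,-1.53607) → ×s → (0.39772,-1.62994) → (0.40,-1.63)
v4: (2.5,3) → rotate → (2.78400,-2.73849) → ×s → (2.95414,-2.90584) → (2.95,-2.91)
v5: (1,4) → rotate → (3.90410,-1.32591) → ×s → (4.14268,-1.40693) → (4.14,-1.41)

Cross-section at z=5.5: (5.59,3.26) (-4.10,1.94) (0.40,-1.63) (2.95,-2.91) (4.14,-1.41)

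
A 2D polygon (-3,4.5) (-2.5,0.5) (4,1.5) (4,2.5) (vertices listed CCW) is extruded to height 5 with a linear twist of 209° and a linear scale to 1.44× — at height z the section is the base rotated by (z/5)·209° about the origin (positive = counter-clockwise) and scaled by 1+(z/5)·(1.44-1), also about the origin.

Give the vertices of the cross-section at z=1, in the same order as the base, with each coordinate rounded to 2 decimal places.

Cross-section at z=1: (-5.70,1.47) (-2.39,-1.41) (2.16,4.12) (1.43,4.93)

t = z/height = 1/5 = 0.2
s = 1 + (scale-1)·z/height = 1 + (1.44-1)·1/5 = 1.088000
θ = twist·z/height = 209°·1/5 = 41.8000° = 0.729548 rad
cos θ = 0.745476, sin θ = 0.666532 (intermediates below are computed at full precision and shown rounded to 5 d.p.)
v1: (-3,4.5) → rotate → (-5.23582,1.35504) → ×s → (-5.69658,1.47429) → (-5.70,1.47)
v2: (-2.5,0.5) → rotate → (-2.19696,-1.29359) → ×s → (-2.39029,-1.40743) → (-2.39,-1.41)
v3: (4,1.5) → rotate → (1.98211,3.78434) → ×s → (2.15653,4.11737) → (2.16,4.12)
v4: (4,2.5) → rotate → (1.31557,4.52982) → ×s → (1.43134,4.92844) → (1.43,4.93)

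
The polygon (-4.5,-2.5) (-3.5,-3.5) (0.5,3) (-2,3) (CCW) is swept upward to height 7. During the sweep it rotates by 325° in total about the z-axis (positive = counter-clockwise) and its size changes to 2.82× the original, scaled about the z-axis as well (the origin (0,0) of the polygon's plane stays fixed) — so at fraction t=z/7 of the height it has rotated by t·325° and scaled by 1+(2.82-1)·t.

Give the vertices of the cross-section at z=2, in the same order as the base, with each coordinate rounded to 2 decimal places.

Cross-section at z=2: (4.14,-6.64) (5.58,-5.05) (-4.59,0.53) (-4.40,-3.26)

t = z/height = 2/7 = 0.285714
s = 1 + (scale-1)·z/height = 1 + (2.82-1)·2/7 = 1.520000
θ = twist·z/height = 325°·2/7 = 92.8571° = 1.620663 rad
cos θ = -0.049846, sin θ = 0.998757 (intermediates below are computed at full precision and shown rounded to 5 d.p.)
v1: (-4.5,-2.5) → rotate → (2.72120,-4.36979) → ×s → (4.13622,-6.64208) → (4.14,-6.64)
v2: (-3.5,-3.5) → rotate → (3.67011,-3.32119) → ×s → (5.57857,-5.04821) → (5.58,-5.05)
v3: (0.5,3) → rotate → (-3.02119,0.34984) → ×s → (-4.59221,0.53176) → (-4.59,0.53)
v4: (-2,3) → rotate → (-2.89658,-2.14705) → ×s → (-4.40280,-3.26352) → (-4.40,-3.26)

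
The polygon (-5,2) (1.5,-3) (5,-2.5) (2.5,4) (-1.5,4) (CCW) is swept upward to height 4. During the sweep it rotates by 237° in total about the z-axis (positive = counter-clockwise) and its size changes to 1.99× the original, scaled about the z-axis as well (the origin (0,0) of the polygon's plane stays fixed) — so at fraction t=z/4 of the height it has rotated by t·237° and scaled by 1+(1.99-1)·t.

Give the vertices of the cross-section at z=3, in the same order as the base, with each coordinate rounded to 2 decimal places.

t = z/height = 3/4 = 0.75
s = 1 + (scale-1)·z/height = 1 + (1.99-1)·3/4 = 1.742500
θ = twist·z/height = 237°·3/4 = 177.7500° = 3.102323 rad
cos θ = -0.999229, sin θ = 0.039260 (intermediates below are computed at full precision and shown rounded to 5 d.p.)
v1: (-5,2) → rotate → (4.91763,-2.19476) → ×s → (8.56896,-3.82436) → (8.57,-3.82)
v2: (1.5,-3) → rotate → (-1.38106,3.05658) → ×s → (-2.40650,5.32609) → (-2.41,5.33)
v3: (5,-2.5) → rotate → (-4.89800,2.69437) → ×s → (-8.53476,4.69494) → (-8.53,4.69)
v4: (2.5,4) → rotate → (-2.65511,-3.89877) → ×s → (-4.62653,-6.79360) → (-4.63,-6.79)
v5: (-1.5,4) → rotate → (1.34180,-4.05581) → ×s → (2.33809,-7.06724) → (2.34,-7.07)

Cross-section at z=3: (8.57,-3.82) (-2.41,5.33) (-8.53,4.69) (-4.63,-6.79) (2.34,-7.07)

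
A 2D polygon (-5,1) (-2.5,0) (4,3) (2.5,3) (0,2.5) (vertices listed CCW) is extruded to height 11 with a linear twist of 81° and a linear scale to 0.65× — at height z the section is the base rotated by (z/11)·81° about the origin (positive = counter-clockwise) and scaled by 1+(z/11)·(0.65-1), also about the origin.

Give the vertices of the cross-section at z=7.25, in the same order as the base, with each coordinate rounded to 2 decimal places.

t = z/height = 7.25/11 = 0.659091
s = 1 + (scale-1)·z/height = 1 + (0.65-1)·7.25/11 = 0.769318
θ = twist·z/height = 81°·7.25/11 = 53.3864° = 0.931768 rad
cos θ = 0.596416, sin θ = 0.802676 (intermediates below are computed at full precision and shown rounded to 5 d.p.)
v1: (-5,1) → rotate → (-3.78476,-3.41696) → ×s → (-2.91168,-2.62873) → (-2.91,-2.63)
v2: (-2.5,0) → rotate → (-1.49104,-2.00669) → ×s → (-1.14708,-1.54378) → (-1.15,-1.54)
v3: (4,3) → rotate → (-0.02236,4.99995) → ×s → (-0.01720,3.84655) → (-0.02,3.85)
v4: (2.5,3) → rotate → (-0.91699,3.79594) → ×s → (-0.70545,2.92028) → (-0.71,2.92)
v5: (0,2.5) → rotate → (-2.00669,1.49104) → ×s → (-1.54378,1.14708) → (-1.54,1.15)

Cross-section at z=7.25: (-2.91,-2.63) (-1.15,-1.54) (-0.02,3.85) (-0.71,2.92) (-1.54,1.15)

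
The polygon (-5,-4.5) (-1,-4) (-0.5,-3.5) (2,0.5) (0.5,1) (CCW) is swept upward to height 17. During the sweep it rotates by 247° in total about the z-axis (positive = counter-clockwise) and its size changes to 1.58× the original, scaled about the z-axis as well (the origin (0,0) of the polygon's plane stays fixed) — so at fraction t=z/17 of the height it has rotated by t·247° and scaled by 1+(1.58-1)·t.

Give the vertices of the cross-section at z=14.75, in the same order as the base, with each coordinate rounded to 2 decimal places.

Cross-section at z=14.75: (2.40,9.82) (-2.15,5.81) (-2.34,4.77) (-2.06,-2.32) (0.23,-1.67)

t = z/height = 14.75/17 = 0.867647
s = 1 + (scale-1)·z/height = 1 + (1.58-1)·14.75/17 = 1.503235
θ = twist·z/height = 247°·14.75/17 = 214.3088° = 3.740395 rad
cos θ = -0.826012, sin θ = -0.563653 (intermediates below are computed at full precision and shown rounded to 5 d.p.)
v1: (-5,-4.5) → rotate → (1.59362,6.53532) → ×s → (2.39558,9.82412) → (2.40,9.82)
v2: (-1,-4) → rotate → (-1.42860,3.86770) → ×s → (-2.14752,5.81406) → (-2.15,5.81)
v3: (-0.5,-3.5) → rotate → (-1.55978,3.17287) → ×s → (-2.34472,4.76957) → (-2.34,4.77)
v4: (2,0.5) → rotate → (-1.37020,-1.54031) → ×s → (-2.05973,-2.31545) → (-2.06,-2.32)
v5: (0.5,1) → rotate → (0.15065,-1.10784) → ×s → (0.22646,-1.66534) → (0.23,-1.67)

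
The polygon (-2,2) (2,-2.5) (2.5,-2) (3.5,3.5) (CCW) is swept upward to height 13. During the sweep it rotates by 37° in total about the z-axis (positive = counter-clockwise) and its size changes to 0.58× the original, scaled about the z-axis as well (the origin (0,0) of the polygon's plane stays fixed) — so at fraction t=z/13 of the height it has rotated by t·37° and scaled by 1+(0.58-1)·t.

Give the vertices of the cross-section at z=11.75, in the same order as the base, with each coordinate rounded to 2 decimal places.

t = z/height = 11.75/13 = 0.903846
s = 1 + (scale-1)·z/height = 1 + (0.58-1)·11.75/13 = 0.620385
θ = twist·z/height = 37°·11.75/13 = 33.4423° = 0.583678 rad
cos θ = 0.834441, sin θ = 0.551097 (intermediates below are computed at full precision and shown rounded to 5 d.p.)
v1: (-2,2) → rotate → (-2.77108,0.56669) → ×s → (-1.71913,0.35156) → (-1.72,0.35)
v2: (2,-2.5) → rotate → (3.04662,-0.98391) → ×s → (1.89008,-0.61040) → (1.89,-0.61)
v3: (2.5,-2) → rotate → (3.18830,-0.29114) → ×s → (1.97797,-0.18062) → (1.98,-0.18)
v4: (3.5,3.5) → rotate → (0.99170,4.84938) → ×s → (0.61524,3.00848) → (0.62,3.01)

Cross-section at z=11.75: (-1.72,0.35) (1.89,-0.61) (1.98,-0.18) (0.62,3.01)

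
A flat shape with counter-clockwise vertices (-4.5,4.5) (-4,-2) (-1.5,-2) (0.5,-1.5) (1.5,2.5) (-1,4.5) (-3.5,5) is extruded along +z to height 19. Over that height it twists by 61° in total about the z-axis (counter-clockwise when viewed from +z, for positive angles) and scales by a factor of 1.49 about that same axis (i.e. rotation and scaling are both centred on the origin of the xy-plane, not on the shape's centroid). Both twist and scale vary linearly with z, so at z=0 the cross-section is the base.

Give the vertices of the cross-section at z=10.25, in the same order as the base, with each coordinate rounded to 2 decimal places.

Cross-section at z=10.25: (-7.87,1.69) (-2.87,-4.87) (-0.22,-3.15) (1.56,-1.25) (-0.13,3.68) (-4.15,4.09) (-7.15,2.90)

t = z/height = 10.25/19 = 0.539474
s = 1 + (scale-1)·z/height = 1 + (1.49-1)·10.25/19 = 1.264342
θ = twist·z/height = 61°·10.25/19 = 32.9079° = 0.574351 rad
cos θ = 0.839545, sin θ = 0.543290 (intermediates below are computed at full precision and shown rounded to 5 d.p.)
v1: (-4.5,4.5) → rotate → (-6.22276,1.33315) → ×s → (-7.86770,1.68555) → (-7.87,1.69)
v2: (-4,-2) → rotate → (-2.27160,-3.85225) → ×s → (-2.87208,-4.87056) → (-2.87,-4.87)
v3: (-1.5,-2) → rotate → (-0.17274,-2.49403) → ×s → (-0.21840,-3.15330) → (-0.22,-3.15)
v4: (0.5,-1.5) → rotate → (1.23471,-0.98767) → ×s → (1.56109,-1.24876) → (1.56,-1.25)
v5: (1.5,2.5) → rotate → (-0.09891,2.91380) → ×s → (-0.12505,3.68404) → (-0.13,3.68)
v6: (-1,4.5) → rotate → (-3.28435,3.23466) → ×s → (-4.15254,4.08972) → (-4.15,4.09)
v7: (-3.5,5) → rotate → (-5.65486,2.29621) → ×s → (-7.14968,2.90319) → (-7.15,2.90)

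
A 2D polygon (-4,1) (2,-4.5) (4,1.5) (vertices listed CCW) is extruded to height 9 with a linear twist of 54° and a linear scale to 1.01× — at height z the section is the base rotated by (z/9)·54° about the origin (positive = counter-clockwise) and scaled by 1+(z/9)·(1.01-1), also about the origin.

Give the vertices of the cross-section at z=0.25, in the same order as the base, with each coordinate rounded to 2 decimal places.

t = z/height = 0.25/9 = 0.0277778
s = 1 + (scale-1)·z/height = 1 + (1.01-1)·0.25/9 = 1.000278
θ = twist·z/height = 54°·0.25/9 = 1.5000° = 0.026180 rad
cos θ = 0.999657, sin θ = 0.026177 (intermediates below are computed at full precision and shown rounded to 5 d.p.)
v1: (-4,1) → rotate → (-4.02481,0.89495) → ×s → (-4.02592,0.89520) → (-4.03,0.90)
v2: (2,-4.5) → rotate → (2.11711,-4.44610) → ×s → (2.11770,-4.44734) → (2.12,-4.45)
v3: (4,1.5) → rotate → (3.95936,1.60419) → ×s → (3.96046,1.60464) → (3.96,1.60)

Cross-section at z=0.25: (-4.03,0.90) (2.12,-4.45) (3.96,1.60)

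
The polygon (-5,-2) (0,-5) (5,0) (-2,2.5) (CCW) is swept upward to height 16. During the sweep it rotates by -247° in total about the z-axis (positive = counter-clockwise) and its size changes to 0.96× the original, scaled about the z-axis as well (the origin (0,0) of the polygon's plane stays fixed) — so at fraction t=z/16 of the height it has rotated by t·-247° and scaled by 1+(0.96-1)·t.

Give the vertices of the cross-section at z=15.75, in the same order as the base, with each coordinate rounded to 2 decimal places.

Cross-section at z=15.75: (3.88,-3.42) (4.28,2.17) (-2.17,4.28) (-1.27,-2.80)

t = z/height = 15.75/16 = 0.984375
s = 1 + (scale-1)·z/height = 1 + (0.96-1)·15.75/16 = 0.960625
θ = twist·z/height = -247°·15.75/16 = -243.1406° = -4.243604 rad
cos θ = -0.451802, sin θ = 0.892118 (intermediates below are computed at full precision and shown rounded to 5 d.p.)
v1: (-5,-2) → rotate → (4.04325,-3.55699) → ×s → (3.88404,-3.41693) → (3.88,-3.42)
v2: (0,-5) → rotate → (4.46059,2.25901) → ×s → (4.28495,2.17006) → (4.28,2.17)
v3: (5,0) → rotate → (-2.25901,4.46059) → ×s → (-2.17006,4.28495) → (-2.17,4.28)
v4: (-2,2.5) → rotate → (-1.32669,-2.91374) → ×s → (-1.27445,-2.79901) → (-1.27,-2.80)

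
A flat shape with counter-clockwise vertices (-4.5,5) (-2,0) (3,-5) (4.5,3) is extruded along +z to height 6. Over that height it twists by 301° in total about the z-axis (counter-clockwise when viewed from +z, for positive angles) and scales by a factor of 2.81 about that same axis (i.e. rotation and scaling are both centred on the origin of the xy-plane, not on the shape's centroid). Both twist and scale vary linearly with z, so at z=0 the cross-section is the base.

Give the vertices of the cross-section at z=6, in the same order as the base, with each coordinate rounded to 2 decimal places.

t = z/height = 6/6 = 1
s = 1 + (scale-1)·z/height = 1 + (2.81-1)·6/6 = 2.810000
θ = twist·z/height = 301°·6/6 = 301.0000° = 5.253441 rad
cos θ = 0.515038, sin θ = -0.857167 (intermediates below are computed at full precision and shown rounded to 5 d.p.)
v1: (-4.5,5) → rotate → (1.96817,6.43244) → ×s → (5.53054,18.07517) → (5.53,18.08)
v2: (-2,0) → rotate → (-1.03008,1.71433) → ×s → (-2.89451,4.81728) → (-2.89,4.82)
v3: (3,-5) → rotate → (-2.74072,-5.14669) → ×s → (-7.70143,-14.46221) → (-7.70,-14.46)
v4: (4.5,3) → rotate → (4.88917,-2.31214) → ×s → (13.73858,-6.49711) → (13.74,-6.50)

Cross-section at z=6: (5.53,18.08) (-2.89,4.82) (-7.70,-14.46) (13.74,-6.50)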